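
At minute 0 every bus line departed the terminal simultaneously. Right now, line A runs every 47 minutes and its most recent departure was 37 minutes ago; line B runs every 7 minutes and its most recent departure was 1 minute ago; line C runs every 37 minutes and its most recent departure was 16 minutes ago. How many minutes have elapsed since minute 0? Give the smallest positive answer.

2199

Combine the congruences pairwise.
From t ≡ 37 (mod 47) write t = 37 + 47s. Substituting into t ≡ 1 (mod 7) gives 47s ≡ 6 (mod 7), and since 5⁻¹ ≡ 3 (mod 7), s ≡ 4. Hence t ≡ 37 + 47·4 = 225 (mod 329).
From t ≡ 225 (mod 329) write t = 225 + 329s. Substituting into t ≡ 16 (mod 37) gives 329s ≡ 13 (mod 37), and since 33⁻¹ ≡ 9 (mod 37), s ≡ 6. Hence t ≡ 225 + 329·6 = 2199 (mod 12173).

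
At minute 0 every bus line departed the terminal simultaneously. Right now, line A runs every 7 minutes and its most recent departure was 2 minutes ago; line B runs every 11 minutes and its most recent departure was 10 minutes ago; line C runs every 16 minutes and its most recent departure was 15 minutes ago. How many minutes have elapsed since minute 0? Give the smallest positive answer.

527

The moduli are pairwise coprime; N = 7·11·16 = 1232.
N/7 = 176; 176 ≡ 1 (mod 7), inverse 1.
N/11 = 112; 112 ≡ 2 (mod 11); 2·6 ≡ 1, so inverse 6.
N/16 = 77; 77 ≡ 13 (mod 16); 13·5 ≡ 1, so inverse 5.
t ≡ 2·176·1 + 10·112·6 + 15·77·5 = 12847.
12847 mod 1232 = 527.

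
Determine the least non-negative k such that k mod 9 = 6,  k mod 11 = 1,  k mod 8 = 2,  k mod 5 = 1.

From k ≡ 6 (mod 9) write k = 6 + 9t. Substituting into k ≡ 1 (mod 11) gives 9t ≡ 6 (mod 11), and since 9⁻¹ ≡ 5 (mod 11), t ≡ 8. Hence k ≡ 6 + 9·8 = 78 (mod 99).
From k ≡ 78 (mod 99) write k = 78 + 99t. Substituting into k ≡ 2 (mod 8) gives 99t ≡ 4 (mod 8), and since 3⁻¹ ≡ 3 (mod 8), t ≡ 4. Hence k ≡ 78 + 99·4 = 474 (mod 792).
From k ≡ 474 (mod 792) write k = 474 + 792t. Substituting into k ≡ 1 (mod 5) gives 792t ≡ 2 (mod 5), and since 2⁻¹ ≡ 3 (mod 5), t ≡ 1. Hence k ≡ 474 + 792·1 = 1266 (mod 3960).

1266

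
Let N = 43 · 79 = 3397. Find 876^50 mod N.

Mod 43: 876 ≡ 16; by Fermat, exponent reduces to 50 mod 42 = 8; 16^8 ≡ 16 (mod 43).
Mod 79: 876 ≡ 7; 7^50 ≡ 44 (mod 79).
Combine by CRT: x ≡ 16 (mod 43), x ≡ 44 (mod 79) ⇒ x ≡ 360 (mod 3397).

360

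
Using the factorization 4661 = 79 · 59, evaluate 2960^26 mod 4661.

3973

Mod 79: 2960 ≡ 37; 37^26 ≡ 23 (mod 79).
Mod 59: 2960 ≡ 10; 10^26 ≡ 20 (mod 59).
Combine by CRT: x ≡ 23 (mod 79), x ≡ 20 (mod 59) ⇒ x ≡ 3973 (mod 4661).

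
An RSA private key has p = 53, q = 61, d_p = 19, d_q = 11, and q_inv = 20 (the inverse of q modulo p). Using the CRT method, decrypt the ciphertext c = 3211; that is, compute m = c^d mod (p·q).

m₁ = c^(d_p) mod p: c ≡ 31 (mod 53), and 31^19 mod 53 = 8.
m₂ = c^(d_q) mod q: c ≡ 39 (mod 61), and 39^11 mod 61 = 19.
h = q_inv·(m₁ − m₂) mod p = 20·(8 − 19) mod 53 = 45.
m = m₂ + h·q = 19 + 45·61 = 2764.

2764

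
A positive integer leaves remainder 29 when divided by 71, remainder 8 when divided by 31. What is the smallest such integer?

597

From k ≡ 29 (mod 71) write k = 29 + 71t. Substituting into k ≡ 8 (mod 31) gives 71t ≡ 10 (mod 31), and since 9⁻¹ ≡ 7 (mod 31), t ≡ 8. Hence k ≡ 29 + 71·8 = 597 (mod 2201).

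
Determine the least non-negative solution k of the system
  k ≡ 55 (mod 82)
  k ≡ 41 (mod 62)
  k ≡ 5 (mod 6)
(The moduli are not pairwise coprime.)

4319

gcd(82, 62) = 2 and 2 | (41 − 55), so the pair is consistent; merging gives k ≡ 1777 (mod 2542), where 2542 = lcm(82, 62).
gcd(2542, 6) = 2 and 2 | (5 − 1777), so the pair is consistent; merging gives k ≡ 4319 (mod 7626), where 7626 = lcm(2542, 6).
The solution is unique modulo lcm(82, 62, 6) = 7626.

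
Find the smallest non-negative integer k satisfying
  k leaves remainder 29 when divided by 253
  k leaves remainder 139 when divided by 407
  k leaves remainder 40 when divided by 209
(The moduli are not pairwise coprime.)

73399

gcd(253, 407) = 11 and 11 | (139 − 29), so the pair is consistent; merging gives k ≡ 7872 (mod 9361), where 9361 = lcm(253, 407).
gcd(9361, 209) = 11 and 11 | (40 − 7872), so the pair is consistent; merging gives k ≡ 73399 (mod 177859), where 177859 = lcm(9361, 209).
The solution is unique modulo lcm(253, 407, 209) = 177859.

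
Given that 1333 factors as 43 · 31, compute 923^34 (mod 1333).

1099

Mod 43: 923 ≡ 20; 20^34 ≡ 24 (mod 43).
Mod 31: 923 ≡ 24; by Fermat, exponent reduces to 34 mod 30 = 4; 24^4 ≡ 14 (mod 31).
Combine by CRT: x ≡ 24 (mod 43), x ≡ 14 (mod 31) ⇒ x ≡ 1099 (mod 1333).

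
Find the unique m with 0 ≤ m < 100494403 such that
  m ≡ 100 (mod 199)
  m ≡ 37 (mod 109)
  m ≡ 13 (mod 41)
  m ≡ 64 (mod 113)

The moduli are pairwise coprime; N = 199·109·41·113 = 100494403.
N/199 = 504997; 504997 ≡ 134 (mod 199); 134·150 ≡ 1, so inverse 150.
N/109 = 921967; 921967 ≡ 45 (mod 109); 45·63 ≡ 1, so inverse 63.
N/41 = 2451083; 2451083 ≡ 21 (mod 41); 21·2 ≡ 1, so inverse 2.
N/113 = 889331; 889331 ≡ 21 (mod 113); 21·70 ≡ 1, so inverse 70.
m ≡ 100·504997·150 + 37·921967·63 + 13·2451083·2 + 64·889331·70 = 13771991115.
13771991115 mod 100494403 = 4257904.

4257904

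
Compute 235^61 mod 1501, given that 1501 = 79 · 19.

Mod 79: 235 ≡ 77; 77^61 ≡ 43 (mod 79).
Mod 19: 235 ≡ 7; by Fermat, exponent reduces to 61 mod 18 = 7; 7^7 ≡ 7 (mod 19).
Combine by CRT: x ≡ 43 (mod 79), x ≡ 7 (mod 19) ⇒ x ≡ 596 (mod 1501).

596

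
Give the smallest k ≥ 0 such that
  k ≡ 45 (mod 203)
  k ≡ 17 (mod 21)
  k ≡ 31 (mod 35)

1466

gcd(203, 21) = 7 and 7 | (17 − 45), so the pair is consistent; merging gives k ≡ 248 (mod 609), where 609 = lcm(203, 21).
gcd(609, 35) = 7 and 7 | (31 − 248), so the pair is consistent; merging gives k ≡ 1466 (mod 3045), where 3045 = lcm(609, 35).
The solution is unique modulo lcm(203, 21, 35) = 3045.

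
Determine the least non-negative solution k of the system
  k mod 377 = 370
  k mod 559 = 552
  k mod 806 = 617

Combine the congruences pairwise.
gcd(377, 559) = 13 and 13 | (552 − 370), so the pair is consistent; merging gives k ≡ 16204 (mod 16211), where 16211 = lcm(377, 559).
gcd(16211, 806) = 13 and 13 | (617 − 16204), so the pair is consistent; merging gives k ≡ 972653 (mod 1005082), where 1005082 = lcm(16211, 806).
The solution is unique modulo lcm(377, 559, 806) = 1005082.

972653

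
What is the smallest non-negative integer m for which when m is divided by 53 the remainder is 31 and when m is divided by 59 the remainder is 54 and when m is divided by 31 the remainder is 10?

47254

The moduli are pairwise coprime; N = 53·59·31 = 96937.
N/53 = 1829; 1829 ≡ 27 (mod 53); 27·2 ≡ 1, so inverse 2.
N/59 = 1643; 1643 ≡ 50 (mod 59); 50·13 ≡ 1, so inverse 13.
N/31 = 3127; 3127 ≡ 27 (mod 31); 27·23 ≡ 1, so inverse 23.
m ≡ 31·1829·2 + 54·1643·13 + 10·3127·23 = 1985994.
1985994 mod 96937 = 47254.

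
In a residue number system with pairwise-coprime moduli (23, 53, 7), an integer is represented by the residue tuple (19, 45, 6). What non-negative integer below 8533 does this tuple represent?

From x ≡ 19 (mod 23) write x = 19 + 23t. Substituting into x ≡ 45 (mod 53) gives 23t ≡ 26 (mod 53), and since 23⁻¹ ≡ 30 (mod 53), t ≡ 38. Hence x ≡ 19 + 23·38 = 893 (mod 1219).
From x ≡ 893 (mod 1219) write x = 893 + 1219t. Substituting into x ≡ 6 (mod 7) gives 1219t ≡ 2 (mod 7), and since 1⁻¹ ≡ 1 (mod 7), t ≡ 2. Hence x ≡ 893 + 1219·2 = 3331 (mod 8533).

3331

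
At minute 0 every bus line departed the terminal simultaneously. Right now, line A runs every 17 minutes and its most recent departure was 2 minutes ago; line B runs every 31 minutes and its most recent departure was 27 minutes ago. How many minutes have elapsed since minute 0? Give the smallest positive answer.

From t ≡ 2 (mod 17) write t = 2 + 17s. Substituting into t ≡ 27 (mod 31) gives 17s ≡ 25 (mod 31), and since 17⁻¹ ≡ 11 (mod 31), s ≡ 27. Hence t ≡ 2 + 17·27 = 461 (mod 527).

461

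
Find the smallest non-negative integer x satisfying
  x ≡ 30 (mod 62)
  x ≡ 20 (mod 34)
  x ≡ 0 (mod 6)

1890

gcd(62, 34) = 2 and 2 | (20 − 30), so the pair is consistent; merging gives x ≡ 836 (mod 1054), where 1054 = lcm(62, 34).
gcd(1054, 6) = 2 and 2 | (0 − 836), so the pair is consistent; merging gives x ≡ 1890 (mod 3162), where 3162 = lcm(1054, 6).
The solution is unique modulo lcm(62, 34, 6) = 3162.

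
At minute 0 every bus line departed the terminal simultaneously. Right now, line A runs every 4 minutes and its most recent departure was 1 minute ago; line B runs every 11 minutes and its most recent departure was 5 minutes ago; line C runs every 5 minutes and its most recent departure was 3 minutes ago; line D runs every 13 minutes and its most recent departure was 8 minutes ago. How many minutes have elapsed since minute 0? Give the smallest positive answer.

From t ≡ 1 (mod 4) write t = 1 + 4s. Substituting into t ≡ 5 (mod 11) gives 4s ≡ 4 (mod 11), and since 4⁻¹ ≡ 3 (mod 11), s ≡ 1. Hence t ≡ 1 + 4·1 = 5 (mod 44).
From t ≡ 5 (mod 44) write t = 5 + 44s. Substituting into t ≡ 3 (mod 5) gives 44s ≡ 3 (mod 5), and since 4⁻¹ ≡ 4 (mod 5), s ≡ 2. Hence t ≡ 5 + 44·2 = 93 (mod 220).
From t ≡ 93 (mod 220) write t = 93 + 220s. Substituting into t ≡ 8 (mod 13) gives 220s ≡ 6 (mod 13), and since 12⁻¹ ≡ 12 (mod 13), s ≡ 7. Hence t ≡ 93 + 220·7 = 1633 (mod 2860).

1633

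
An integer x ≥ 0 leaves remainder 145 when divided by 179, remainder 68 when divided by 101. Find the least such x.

14107

From x ≡ 145 (mod 179) write x = 145 + 179t. Substituting into x ≡ 68 (mod 101) gives 179t ≡ 24 (mod 101), and since 78⁻¹ ≡ 79 (mod 101), t ≡ 78. Hence x ≡ 145 + 179·78 = 14107 (mod 18079).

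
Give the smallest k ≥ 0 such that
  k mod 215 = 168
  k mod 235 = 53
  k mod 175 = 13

19088

gcd(215, 235) = 5 and 5 | (53 − 168), so the pair is consistent; merging gives k ≡ 8983 (mod 10105), where 10105 = lcm(215, 235).
gcd(10105, 175) = 5 and 5 | (13 − 8983), so the pair is consistent; merging gives k ≡ 19088 (mod 353675), where 353675 = lcm(10105, 175).
The solution is unique modulo lcm(215, 235, 175) = 353675.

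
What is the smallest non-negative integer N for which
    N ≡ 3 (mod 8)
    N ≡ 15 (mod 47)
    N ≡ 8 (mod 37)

The moduli are pairwise coprime; M = 8·47·37 = 13912.
M/8 = 1739; 1739 ≡ 3 (mod 8); 3·3 ≡ 1, so inverse 3.
M/47 = 296; 296 ≡ 14 (mod 47); 14·37 ≡ 1, so inverse 37.
M/37 = 376; 376 ≡ 6 (mod 37); 6·31 ≡ 1, so inverse 31.
N ≡ 3·1739·3 + 15·296·37 + 8·376·31 = 273179.
273179 mod 13912 = 8851.

8851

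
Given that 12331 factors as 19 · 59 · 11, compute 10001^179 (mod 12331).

Mod 19: 10001 ≡ 7; by Fermat, exponent reduces to 179 mod 18 = 17; 7^17 ≡ 11 (mod 19).
Mod 59: 10001 ≡ 30; by Fermat, exponent reduces to 179 mod 58 = 5; 30^5 ≡ 24 (mod 59).
Mod 11: 10001 ≡ 2; by Fermat, exponent reduces to 179 mod 10 = 9; 2^9 ≡ 6 (mod 11).
Combine by CRT: x ≡ 11 (mod 19), x ≡ 24 (mod 59), x ≡ 6 (mod 11) ⇒ x ≡ 9169 (mod 12331).

9169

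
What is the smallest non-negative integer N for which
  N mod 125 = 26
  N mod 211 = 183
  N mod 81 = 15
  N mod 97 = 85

86956026

The moduli are pairwise coprime; M = 125·211·81·97 = 207228375.
M/125 = 1657827; 1657827 ≡ 77 (mod 125); 77·13 ≡ 1, so inverse 13.
M/211 = 982125; 982125 ≡ 131 (mod 211); 131·29 ≡ 1, so inverse 29.
M/81 = 2558375; 2558375 ≡ 71 (mod 81); 71·8 ≡ 1, so inverse 8.
M/97 = 2136375; 2136375 ≡ 47 (mod 97); 47·64 ≡ 1, so inverse 64.
N ≡ 26·1657827·13 + 183·982125·29 + 15·2558375·8 + 85·2136375·64 = 17701367901.
17701367901 mod 207228375 = 86956026.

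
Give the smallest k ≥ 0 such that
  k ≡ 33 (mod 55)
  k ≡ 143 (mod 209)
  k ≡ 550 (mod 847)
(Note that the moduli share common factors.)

33583

gcd(55, 209) = 11 and 11 | (143 − 33), so the pair is consistent; merging gives k ≡ 143 (mod 1045), where 1045 = lcm(55, 209).
gcd(1045, 847) = 11 and 11 | (550 − 143), so the pair is consistent; merging gives k ≡ 33583 (mod 80465), where 80465 = lcm(1045, 847).
The solution is unique modulo lcm(55, 209, 847) = 80465.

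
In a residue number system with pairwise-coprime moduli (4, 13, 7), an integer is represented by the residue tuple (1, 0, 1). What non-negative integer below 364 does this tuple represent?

From x ≡ 1 (mod 4) write x = 1 + 4t. Substituting into x ≡ 0 (mod 13) gives 4t ≡ 12 (mod 13), and since 4⁻¹ ≡ 10 (mod 13), t ≡ 3. Hence x ≡ 1 + 4·3 = 13 (mod 52).
From x ≡ 13 (mod 52) write x = 13 + 52t. Substituting into x ≡ 1 (mod 7) gives 52t ≡ 2 (mod 7), and since 3⁻¹ ≡ 5 (mod 7), t ≡ 3. Hence x ≡ 13 + 52·3 = 169 (mod 364).

169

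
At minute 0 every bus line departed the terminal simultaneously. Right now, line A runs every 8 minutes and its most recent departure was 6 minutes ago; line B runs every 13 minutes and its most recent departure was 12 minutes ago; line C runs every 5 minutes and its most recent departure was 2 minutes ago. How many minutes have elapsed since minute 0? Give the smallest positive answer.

The moduli are pairwise coprime; N = 8·13·5 = 520.
N/8 = 65; 65 ≡ 1 (mod 8), inverse 1.
N/13 = 40; 40 ≡ 1 (mod 13), inverse 1.
N/5 = 104; 104 ≡ 4 (mod 5); 4·4 ≡ 1, so inverse 4.
t ≡ 6·65·1 + 12·40·1 + 2·104·4 = 1702.
1702 mod 520 = 142.

142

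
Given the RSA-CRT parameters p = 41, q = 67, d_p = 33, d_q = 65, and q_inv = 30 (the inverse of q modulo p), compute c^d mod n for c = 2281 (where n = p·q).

m₁ = c^(d_p) mod p: c ≡ 26 (mod 41), and 26^33 mod 41 = 6.
m₂ = c^(d_q) mod q: c ≡ 3 (mod 67), and 3^65 mod 67 = 45.
h = q_inv·(m₁ − m₂) mod p = 30·(6 − 45) mod 41 = 19.
m = m₂ + h·q = 45 + 19·67 = 1318.

1318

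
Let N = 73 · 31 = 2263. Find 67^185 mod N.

Mod 73: 67 ≡ 67; by Fermat, exponent reduces to 185 mod 72 = 41; 67^41 ≡ 35 (mod 73).
Mod 31: 67 ≡ 5; by Fermat, exponent reduces to 185 mod 30 = 5; 5^5 ≡ 25 (mod 31).
Combine by CRT: x ≡ 35 (mod 73), x ≡ 25 (mod 31) ⇒ x ≡ 1203 (mod 2263).

1203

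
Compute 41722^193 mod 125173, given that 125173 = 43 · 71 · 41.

Mod 43: 41722 ≡ 12; by Fermat, exponent reduces to 193 mod 42 = 25; 12^25 ≡ 33 (mod 43).
Mod 71: 41722 ≡ 45; by Fermat, exponent reduces to 193 mod 70 = 53; 45^53 ≡ 20 (mod 71).
Mod 41: 41722 ≡ 25; by Fermat, exponent reduces to 193 mod 40 = 33; 25^33 ≡ 4 (mod 41).
Combine by CRT: x ≡ 33 (mod 43), x ≡ 20 (mod 71), x ≡ 4 (mod 41) ⇒ x ≡ 113123 (mod 125173).

113123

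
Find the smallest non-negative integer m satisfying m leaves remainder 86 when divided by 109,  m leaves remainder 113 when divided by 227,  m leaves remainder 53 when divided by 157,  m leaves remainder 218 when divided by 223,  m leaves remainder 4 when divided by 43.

From m ≡ 86 (mod 109) write m = 86 + 109t. Substituting into m ≡ 113 (mod 227) gives 109t ≡ 27 (mod 227), and since 109⁻¹ ≡ 25 (mod 227), t ≡ 221. Hence m ≡ 86 + 109·221 = 24175 (mod 24743).
From m ≡ 24175 (mod 24743) write m = 24175 + 24743t. Substituting into m ≡ 53 (mod 157) gives 24743t ≡ 56 (mod 157), and since 94⁻¹ ≡ 152 (mod 157), t ≡ 34. Hence m ≡ 24175 + 24743·34 = 865437 (mod 3884651).
From m ≡ 865437 (mod 3884651) write m = 865437 + 3884651t. Substituting into m ≡ 218 (mod 223) gives 3884651t ≡ 21 (mod 223), and since 214⁻¹ ≡ 99 (mod 223), t ≡ 72. Hence m ≡ 865437 + 3884651·72 = 280560309 (mod 866277173).
From m ≡ 280560309 (mod 866277173) write m = 280560309 + 866277173t. Substituting into m ≡ 4 (mod 43) gives 866277173t ≡ 32 (mod 43), and since 33⁻¹ ≡ 30 (mod 43), t ≡ 14. Hence m ≡ 280560309 + 866277173·14 = 12408440731 (mod 37249918439).

12408440731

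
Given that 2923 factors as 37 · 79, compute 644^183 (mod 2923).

Mod 37: 644 ≡ 15; by Fermat, exponent reduces to 183 mod 36 = 3; 15^3 ≡ 8 (mod 37).
Mod 79: 644 ≡ 12; by Fermat, exponent reduces to 183 mod 78 = 27; 12^27 ≡ 12 (mod 79).
Combine by CRT: x ≡ 8 (mod 37), x ≡ 12 (mod 79) ⇒ x ≡ 1118 (mod 2923).

1118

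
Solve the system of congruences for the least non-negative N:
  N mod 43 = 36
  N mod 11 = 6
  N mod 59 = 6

18827

The moduli are pairwise coprime; M = 43·11·59 = 27907.
M/43 = 649; 649 ≡ 4 (mod 43); 4·11 ≡ 1, so inverse 11.
M/11 = 2537; 2537 ≡ 7 (mod 11); 7·8 ≡ 1, so inverse 8.
M/59 = 473; 473 ≡ 1 (mod 59), inverse 1.
N ≡ 36·649·11 + 6·2537·8 + 6·473·1 = 381618.
381618 mod 27907 = 18827.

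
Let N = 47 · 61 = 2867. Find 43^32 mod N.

1811

Mod 47: 43 ≡ 43; 43^32 ≡ 25 (mod 47).
Mod 61: 43 ≡ 43; 43^32 ≡ 42 (mod 61).
Combine by CRT: x ≡ 25 (mod 47), x ≡ 42 (mod 61) ⇒ x ≡ 1811 (mod 2867).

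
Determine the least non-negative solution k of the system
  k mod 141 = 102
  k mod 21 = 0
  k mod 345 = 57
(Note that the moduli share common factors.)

gcd(141, 21) = 3 and 3 | (0 − 102), so the pair is consistent; merging gives k ≡ 525 (mod 987), where 987 = lcm(141, 21).
gcd(987, 345) = 3 and 3 | (57 − 525), so the pair is consistent; merging gives k ≡ 95277 (mod 113505), where 113505 = lcm(987, 345).
The solution is unique modulo lcm(141, 21, 345) = 113505.

95277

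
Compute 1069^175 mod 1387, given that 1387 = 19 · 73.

Mod 19: 1069 ≡ 5; by Fermat, exponent reduces to 175 mod 18 = 13; 5^13 ≡ 17 (mod 19).
Mod 73: 1069 ≡ 47; by Fermat, exponent reduces to 175 mod 72 = 31; 47^31 ≡ 40 (mod 73).
Combine by CRT: x ≡ 17 (mod 19), x ≡ 40 (mod 73) ⇒ x ≡ 1062 (mod 1387).

1062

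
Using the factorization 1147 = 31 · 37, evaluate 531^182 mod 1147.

946

Mod 31: 531 ≡ 4; by Fermat, exponent reduces to 182 mod 30 = 2; 4^2 ≡ 16 (mod 31).
Mod 37: 531 ≡ 13; by Fermat, exponent reduces to 182 mod 36 = 2; 13^2 ≡ 21 (mod 37).
Combine by CRT: x ≡ 16 (mod 31), x ≡ 21 (mod 37) ⇒ x ≡ 946 (mod 1147).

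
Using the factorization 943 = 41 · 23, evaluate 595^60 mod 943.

657

Mod 41: 595 ≡ 21; by Fermat, exponent reduces to 60 mod 40 = 20; 21^20 ≡ 1 (mod 41).
Mod 23: 595 ≡ 20; by Fermat, exponent reduces to 60 mod 22 = 16; 20^16 ≡ 13 (mod 23).
Combine by CRT: x ≡ 1 (mod 41), x ≡ 13 (mod 23) ⇒ x ≡ 657 (mod 943).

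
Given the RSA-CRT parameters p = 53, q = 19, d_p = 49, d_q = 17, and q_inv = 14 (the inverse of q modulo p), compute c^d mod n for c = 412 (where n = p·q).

896

m₁ = c^(d_p) mod p: c ≡ 41 (mod 53), and 41^49 mod 53 = 48.
m₂ = c^(d_q) mod q: c ≡ 13 (mod 19), and 13^17 mod 19 = 3.
h = q_inv·(m₁ − m₂) mod p = 14·(48 − 3) mod 53 = 47.
m = m₂ + h·q = 3 + 47·19 = 896.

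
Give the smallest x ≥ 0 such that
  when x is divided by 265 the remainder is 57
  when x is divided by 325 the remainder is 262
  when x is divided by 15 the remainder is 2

587

gcd(265, 325) = 5 and 5 | (262 − 57), so the pair is consistent; merging gives x ≡ 587 (mod 17225), where 17225 = lcm(265, 325).
gcd(17225, 15) = 5 and 5 | (2 − 587), so the pair is consistent; merging gives x ≡ 587 (mod 51675), where 51675 = lcm(17225, 15).
The solution is unique modulo lcm(265, 325, 15) = 51675.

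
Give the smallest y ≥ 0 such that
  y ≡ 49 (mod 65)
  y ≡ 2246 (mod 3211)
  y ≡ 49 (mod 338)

11879

gcd(65, 3211) = 13 and 13 | (2246 − 49), so the pair is consistent; merging gives y ≡ 11879 (mod 16055), where 16055 = lcm(65, 3211).
gcd(16055, 338) = 169 and 169 | (49 − 11879), so the pair is consistent; merging gives y ≡ 11879 (mod 32110), where 32110 = lcm(16055, 338).
The solution is unique modulo lcm(65, 3211, 338) = 32110.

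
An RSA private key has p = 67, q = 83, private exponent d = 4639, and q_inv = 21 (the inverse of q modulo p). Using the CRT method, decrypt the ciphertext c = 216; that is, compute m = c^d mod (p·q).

d_p = d mod (p−1) = 4639 mod 66 = 19; d_q = d mod (q−1) = 47.
m₁ = c^(d_p) mod p: c ≡ 15 (mod 67), and 15^19 mod 67 = 59.
m₂ = c^(d_q) mod q: c ≡ 50 (mod 83), and 50^47 mod 83 = 79.
h = q_inv·(m₁ − m₂) mod p = 21·(59 − 79) mod 67 = 49.
m = m₂ + h·q = 79 + 49·83 = 4146.

4146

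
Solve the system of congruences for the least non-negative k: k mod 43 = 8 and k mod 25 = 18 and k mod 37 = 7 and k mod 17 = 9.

313693

Combine the congruences pairwise.
From k ≡ 8 (mod 43) write k = 8 + 43t. Substituting into k ≡ 18 (mod 25) gives 43t ≡ 10 (mod 25), and since 18⁻¹ ≡ 7 (mod 25), t ≡ 20. Hence k ≡ 8 + 43·20 = 868 (mod 1075).
From k ≡ 868 (mod 1075) write k = 868 + 1075t. Substituting into k ≡ 7 (mod 37) gives 1075t ≡ 27 (mod 37), and since 2⁻¹ ≡ 19 (mod 37), t ≡ 32. Hence k ≡ 868 + 1075·32 = 35268 (mod 39775).
From k ≡ 35268 (mod 39775) write k = 35268 + 39775t. Substituting into k ≡ 9 (mod 17) gives 39775t ≡ 16 (mod 17), and since 12⁻¹ ≡ 10 (mod 17), t ≡ 7. Hence k ≡ 35268 + 39775·7 = 313693 (mod 676175).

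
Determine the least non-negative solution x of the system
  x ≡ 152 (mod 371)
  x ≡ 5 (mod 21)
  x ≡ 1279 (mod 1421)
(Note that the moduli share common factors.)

Combine the congruences pairwise.
gcd(371, 21) = 7 and 7 | (5 − 152), so the pair is consistent; merging gives x ≡ 152 (mod 1113), where 1113 = lcm(371, 21).
gcd(1113, 1421) = 7 and 7 | (1279 − 152), so the pair is consistent; merging gives x ≡ 93644 (mod 225939), where 225939 = lcm(1113, 1421).
The solution is unique modulo lcm(371, 21, 1421) = 225939.

93644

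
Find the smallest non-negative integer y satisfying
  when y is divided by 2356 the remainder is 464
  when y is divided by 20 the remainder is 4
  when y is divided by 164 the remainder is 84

gcd(2356, 20) = 4 and 4 | (4 − 464), so the pair is consistent; merging gives y ≡ 464 (mod 11780), where 11780 = lcm(2356, 20).
gcd(11780, 164) = 4 and 4 | (84 − 464), so the pair is consistent; merging gives y ≡ 436324 (mod 482980), where 482980 = lcm(11780, 164).
The solution is unique modulo lcm(2356, 20, 164) = 482980.

436324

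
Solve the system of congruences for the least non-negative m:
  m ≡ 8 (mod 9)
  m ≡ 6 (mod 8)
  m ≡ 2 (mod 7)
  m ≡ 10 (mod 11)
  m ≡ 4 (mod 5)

4454

From m ≡ 8 (mod 9) write m = 8 + 9t. Substituting into m ≡ 6 (mod 8) gives 9t ≡ 6 (mod 8), and since 1⁻¹ ≡ 1 (mod 8), t ≡ 6. Hence m ≡ 8 + 9·6 = 62 (mod 72).
From m ≡ 62 (mod 72) write m = 62 + 72t. Substituting into m ≡ 2 (mod 7) gives 72t ≡ 3 (mod 7), and since 2⁻¹ ≡ 4 (mod 7), t ≡ 5. Hence m ≡ 62 + 72·5 = 422 (mod 504).
From m ≡ 422 (mod 504) write m = 422 + 504t. Substituting into m ≡ 10 (mod 11) gives 504t ≡ 6 (mod 11), and since 9⁻¹ ≡ 5 (mod 11), t ≡ 8. Hence m ≡ 422 + 504·8 = 4454 (mod 5544).
From m ≡ 4454 (mod 5544) write m = 4454 + 5544t. Substituting into m ≡ 4 (mod 5) gives 5544t ≡ 0 (mod 5), and since 4⁻¹ ≡ 4 (mod 5), t ≡ 0. Hence m ≡ 4454 + 5544·0 = 4454 (mod 27720).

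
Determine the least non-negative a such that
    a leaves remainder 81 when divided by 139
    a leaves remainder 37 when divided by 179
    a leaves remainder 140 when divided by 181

1918559

The moduli are pairwise coprime; N = 139·179·181 = 4503461.
N/139 = 32399; 32399 ≡ 12 (mod 139); 12·58 ≡ 1, so inverse 58.
N/179 = 25159; 25159 ≡ 99 (mod 179); 99·132 ≡ 1, so inverse 132.
N/181 = 24881; 24881 ≡ 84 (mod 181); 84·153 ≡ 1, so inverse 153.
a ≡ 81·32399·58 + 37·25159·132 + 140·24881·153 = 808038078.
808038078 mod 4503461 = 1918559.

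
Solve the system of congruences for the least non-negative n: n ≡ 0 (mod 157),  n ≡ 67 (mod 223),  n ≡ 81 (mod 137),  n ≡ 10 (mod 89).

60448454

The moduli are pairwise coprime; M = 157·223·137·89 = 426889123.
M/157 = 2719039; 2719039 ≡ 113 (mod 157); 113·132 ≡ 1, so inverse 132.
M/223 = 1914301; 1914301 ≡ 69 (mod 223); 69·181 ≡ 1, so inverse 181.
M/137 = 3115979; 3115979 ≡ 51 (mod 137); 51·43 ≡ 1, so inverse 43.
M/89 = 4796507; 4796507 ≡ 30 (mod 89); 30·3 ≡ 1, so inverse 3.
n ≡ 0·2719039·132 + 67·1914301·181 + 81·3115979·43 + 10·4796507·3 = 34211578294.
34211578294 mod 426889123 = 60448454.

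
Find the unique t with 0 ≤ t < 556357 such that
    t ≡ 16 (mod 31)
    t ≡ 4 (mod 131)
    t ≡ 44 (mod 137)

399947

From t ≡ 16 (mod 31) write t = 16 + 31s. Substituting into t ≡ 4 (mod 131) gives 31s ≡ 119 (mod 131), and since 31⁻¹ ≡ 93 (mod 131), s ≡ 63. Hence t ≡ 16 + 31·63 = 1969 (mod 4061).
From t ≡ 1969 (mod 4061) write t = 1969 + 4061s. Substituting into t ≡ 44 (mod 137) gives 4061s ≡ 130 (mod 137), and since 88⁻¹ ≡ 123 (mod 137), s ≡ 98. Hence t ≡ 1969 + 4061·98 = 399947 (mod 556357).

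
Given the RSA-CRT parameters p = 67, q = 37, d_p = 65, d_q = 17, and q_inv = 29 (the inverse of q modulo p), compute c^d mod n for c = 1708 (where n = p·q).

m₁ = c^(d_p) mod p: c ≡ 33 (mod 67), and 33^65 mod 67 = 65.
m₂ = c^(d_q) mod q: c ≡ 6 (mod 37), and 6^17 mod 37 = 6.
h = q_inv·(m₁ − m₂) mod p = 29·(65 − 6) mod 67 = 36.
m = m₂ + h·q = 6 + 36·37 = 1338.

1338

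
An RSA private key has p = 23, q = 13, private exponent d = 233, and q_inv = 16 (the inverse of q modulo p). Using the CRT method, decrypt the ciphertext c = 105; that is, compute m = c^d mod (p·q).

d_p = d mod (p−1) = 233 mod 22 = 13; d_q = d mod (q−1) = 5.
m₁ = c^(d_p) mod p: c ≡ 13 (mod 23), and 13^13 mod 23 = 8.
m₂ = c^(d_q) mod q: c ≡ 1 (mod 13), and 1^5 mod 13 = 1.
h = q_inv·(m₁ − m₂) mod p = 16·(8 − 1) mod 23 = 20.
m = m₂ + h·q = 1 + 20·13 = 261.

261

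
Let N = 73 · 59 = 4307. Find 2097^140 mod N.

Mod 73: 2097 ≡ 53; by Fermat, exponent reduces to 140 mod 72 = 68; 53^68 ≡ 41 (mod 73).
Mod 59: 2097 ≡ 32; by Fermat, exponent reduces to 140 mod 58 = 24; 32^24 ≡ 16 (mod 59).
Combine by CRT: x ≡ 41 (mod 73), x ≡ 16 (mod 59) ⇒ x ≡ 3910 (mod 4307).

3910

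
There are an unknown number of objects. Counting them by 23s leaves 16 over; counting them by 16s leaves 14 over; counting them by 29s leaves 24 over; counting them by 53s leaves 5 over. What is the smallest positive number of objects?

416638

Combine the congruences pairwise.
From N ≡ 16 (mod 23) write N = 16 + 23t. Substituting into N ≡ 14 (mod 16) gives 23t ≡ 14 (mod 16), and since 7⁻¹ ≡ 7 (mod 16), t ≡ 2. Hence N ≡ 16 + 23·2 = 62 (mod 368).
From N ≡ 62 (mod 368) write N = 62 + 368t. Substituting into N ≡ 24 (mod 29) gives 368t ≡ 20 (mod 29), and since 20⁻¹ ≡ 16 (mod 29), t ≡ 1. Hence N ≡ 62 + 368·1 = 430 (mod 10672).
From N ≡ 430 (mod 10672) write N = 430 + 10672t. Substituting into N ≡ 5 (mod 53) gives 10672t ≡ 52 (mod 53), and since 19⁻¹ ≡ 14 (mod 53), t ≡ 39. Hence N ≡ 430 + 10672·39 = 416638 (mod 565616).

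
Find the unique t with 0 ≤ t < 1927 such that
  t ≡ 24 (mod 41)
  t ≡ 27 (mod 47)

From t ≡ 24 (mod 41) write t = 24 + 41s. Substituting into t ≡ 27 (mod 47) gives 41s ≡ 3 (mod 47), and since 41⁻¹ ≡ 39 (mod 47), s ≡ 23. Hence t ≡ 24 + 41·23 = 967 (mod 1927).

967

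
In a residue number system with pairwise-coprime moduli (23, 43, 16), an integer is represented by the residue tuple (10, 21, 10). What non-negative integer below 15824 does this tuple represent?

4794

The moduli are pairwise coprime; N = 23·43·16 = 15824.
N/23 = 688; 688 ≡ 21 (mod 23); 21·11 ≡ 1, so inverse 11.
N/43 = 368; 368 ≡ 24 (mod 43); 24·9 ≡ 1, so inverse 9.
N/16 = 989; 989 ≡ 13 (mod 16); 13·5 ≡ 1, so inverse 5.
x ≡ 10·688·11 + 21·368·9 + 10·989·5 = 194682.
194682 mod 15824 = 4794.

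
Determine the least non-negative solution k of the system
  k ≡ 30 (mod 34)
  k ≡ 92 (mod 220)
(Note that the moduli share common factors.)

Combine the congruences pairwise.
gcd(34, 220) = 2 and 2 | (92 − 30), so the pair is consistent; merging gives k ≡ 2512 (mod 3740), where 3740 = lcm(34, 220).
The solution is unique modulo lcm(34, 220) = 3740.

2512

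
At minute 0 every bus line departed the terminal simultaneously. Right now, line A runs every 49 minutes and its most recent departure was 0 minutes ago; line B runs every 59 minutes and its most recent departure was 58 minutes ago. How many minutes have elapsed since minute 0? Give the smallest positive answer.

From t ≡ 0 (mod 49) write t = 0 + 49s. Substituting into t ≡ 58 (mod 59) gives 49s ≡ 58 (mod 59), and since 49⁻¹ ≡ 53 (mod 59), s ≡ 6. Hence t ≡ 0 + 49·6 = 294 (mod 2891).

294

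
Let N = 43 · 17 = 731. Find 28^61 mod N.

245

Mod 43: 28 ≡ 28; by Fermat, exponent reduces to 61 mod 42 = 19; 28^19 ≡ 30 (mod 43).
Mod 17: 28 ≡ 11; by Fermat, exponent reduces to 61 mod 16 = 13; 11^13 ≡ 7 (mod 17).
Combine by CRT: x ≡ 30 (mod 43), x ≡ 7 (mod 17) ⇒ x ≡ 245 (mod 731).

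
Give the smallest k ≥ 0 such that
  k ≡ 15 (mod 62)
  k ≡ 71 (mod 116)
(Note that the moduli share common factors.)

gcd(62, 116) = 2 and 2 | (71 − 15), so the pair is consistent; merging gives k ≡ 883 (mod 3596), where 3596 = lcm(62, 116).
The solution is unique modulo lcm(62, 116) = 3596.

883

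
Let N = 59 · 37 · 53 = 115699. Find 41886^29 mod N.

21003

Mod 59: 41886 ≡ 55; 55^29 ≡ 58 (mod 59).
Mod 37: 41886 ≡ 2; 2^29 ≡ 24 (mod 37).
Mod 53: 41886 ≡ 16; 16^29 ≡ 15 (mod 53).
Combine by CRT: x ≡ 58 (mod 59), x ≡ 24 (mod 37), x ≡ 15 (mod 53) ⇒ x ≡ 21003 (mod 115699).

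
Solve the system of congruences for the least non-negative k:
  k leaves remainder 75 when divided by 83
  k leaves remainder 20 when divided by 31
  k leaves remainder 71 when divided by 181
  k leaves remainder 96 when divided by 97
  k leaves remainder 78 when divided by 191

Combine the congruences pairwise.
From k ≡ 75 (mod 83) write k = 75 + 83t. Substituting into k ≡ 20 (mod 31) gives 83t ≡ 7 (mod 31), and since 21⁻¹ ≡ 3 (mod 31), t ≡ 21. Hence k ≡ 75 + 83·21 = 1818 (mod 2573).
From k ≡ 1818 (mod 2573) write k = 1818 + 2573t. Substituting into k ≡ 71 (mod 181) gives 2573t ≡ 63 (mod 181), and since 39⁻¹ ≡ 65 (mod 181), t ≡ 113. Hence k ≡ 1818 + 2573·113 = 292567 (mod 465713).
From k ≡ 292567 (mod 465713) write k = 292567 + 465713t. Substituting into k ≡ 96 (mod 97) gives 465713t ≡ 81 (mod 97), and since 16⁻¹ ≡ 91 (mod 97), t ≡ 96. Hence k ≡ 292567 + 465713·96 = 45001015 (mod 45174161).
From k ≡ 45001015 (mod 45174161) write k = 45001015 + 45174161t. Substituting into k ≡ 78 (mod 191) gives 45174161t ≡ 0 (mod 191), and since 178⁻¹ ≡ 44 (mod 191), t ≡ 0. Hence k ≡ 45001015 + 45174161·0 = 45001015 (mod 8628264751).

45001015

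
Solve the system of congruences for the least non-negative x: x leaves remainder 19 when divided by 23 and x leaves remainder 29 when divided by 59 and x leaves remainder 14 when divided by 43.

From x ≡ 19 (mod 23) write x = 19 + 23t. Substituting into x ≡ 29 (mod 59) gives 23t ≡ 10 (mod 59), and since 23⁻¹ ≡ 18 (mod 59), t ≡ 3. Hence x ≡ 19 + 23·3 = 88 (mod 1357).
From x ≡ 88 (mod 1357) write x = 88 + 1357t. Substituting into x ≡ 14 (mod 43) gives 1357t ≡ 12 (mod 43), and since 24⁻¹ ≡ 9 (mod 43), t ≡ 22. Hence x ≡ 88 + 1357·22 = 29942 (mod 58351).

29942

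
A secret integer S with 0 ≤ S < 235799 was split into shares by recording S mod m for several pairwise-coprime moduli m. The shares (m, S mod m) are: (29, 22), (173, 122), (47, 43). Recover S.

32473

From S ≡ 22 (mod 29) write S = 22 + 29t. Substituting into S ≡ 122 (mod 173) gives 29t ≡ 100 (mod 173), and since 29⁻¹ ≡ 6 (mod 173), t ≡ 81. Hence S ≡ 22 + 29·81 = 2371 (mod 5017).
From S ≡ 2371 (mod 5017) write S = 2371 + 5017t. Substituting into S ≡ 43 (mod 47) gives 5017t ≡ 22 (mod 47), and since 35⁻¹ ≡ 43 (mod 47), t ≡ 6. Hence S ≡ 2371 + 5017·6 = 32473 (mod 235799).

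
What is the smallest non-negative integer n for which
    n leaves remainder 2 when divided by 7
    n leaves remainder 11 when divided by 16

107

From n ≡ 2 (mod 7) write n = 2 + 7t. Substituting into n ≡ 11 (mod 16) gives 7t ≡ 9 (mod 16), and since 7⁻¹ ≡ 7 (mod 16), t ≡ 15. Hence n ≡ 2 + 7·15 = 107 (mod 112).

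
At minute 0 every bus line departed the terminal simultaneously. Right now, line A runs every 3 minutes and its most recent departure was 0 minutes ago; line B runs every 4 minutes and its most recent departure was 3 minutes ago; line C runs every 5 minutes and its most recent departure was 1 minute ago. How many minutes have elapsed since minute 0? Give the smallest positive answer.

The moduli are pairwise coprime; N = 3·4·5 = 60.
N/3 = 20; 20 ≡ 2 (mod 3); 2·2 ≡ 1, so inverse 2.
N/4 = 15; 15 ≡ 3 (mod 4); 3·3 ≡ 1, so inverse 3.
N/5 = 12; 12 ≡ 2 (mod 5); 2·3 ≡ 1, so inverse 3.
t ≡ 0·20·2 + 3·15·3 + 1·12·3 = 171.
171 mod 60 = 51.

51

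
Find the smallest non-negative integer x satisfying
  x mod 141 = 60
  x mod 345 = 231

gcd(141, 345) = 3 and 3 | (231 − 60), so the pair is consistent; merging gives x ≡ 1611 (mod 16215), where 16215 = lcm(141, 345).
The solution is unique modulo lcm(141, 345) = 16215.

1611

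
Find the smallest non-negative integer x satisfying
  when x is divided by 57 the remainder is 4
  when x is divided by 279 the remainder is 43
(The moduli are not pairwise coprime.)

4507

gcd(57, 279) = 3 and 3 | (43 − 4), so the pair is consistent; merging gives x ≡ 4507 (mod 5301), where 5301 = lcm(57, 279).
The solution is unique modulo lcm(57, 279) = 5301.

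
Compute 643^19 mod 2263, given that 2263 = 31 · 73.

Mod 31: 643 ≡ 23; 23^19 ≡ 27 (mod 31).
Mod 73: 643 ≡ 59; 59^19 ≡ 60 (mod 73).
Combine by CRT: x ≡ 27 (mod 31), x ≡ 60 (mod 73) ⇒ x ≡ 2104 (mod 2263).

2104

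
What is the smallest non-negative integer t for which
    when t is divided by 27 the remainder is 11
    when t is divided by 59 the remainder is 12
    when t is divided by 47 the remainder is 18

The moduli are pairwise coprime; N = 27·59·47 = 74871.
N/27 = 2773; 2773 ≡ 19 (mod 27); 19·10 ≡ 1, so inverse 10.
N/59 = 1269; 1269 ≡ 30 (mod 59); 30·2 ≡ 1, so inverse 2.
N/47 = 1593; 1593 ≡ 42 (mod 47); 42·28 ≡ 1, so inverse 28.
t ≡ 11·2773·10 + 12·1269·2 + 18·1593·28 = 1138358.
1138358 mod 74871 = 15293.

15293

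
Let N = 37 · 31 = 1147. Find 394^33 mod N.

Mod 37: 394 ≡ 24; 24^33 ≡ 29 (mod 37).
Mod 31: 394 ≡ 22; by Fermat, exponent reduces to 33 mod 30 = 3; 22^3 ≡ 15 (mod 31).
Combine by CRT: x ≡ 29 (mod 37), x ≡ 15 (mod 31) ⇒ x ≡ 325 (mod 1147).

325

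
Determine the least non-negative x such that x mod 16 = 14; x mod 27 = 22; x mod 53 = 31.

Combine the congruences pairwise.
From x ≡ 14 (mod 16) write x = 14 + 16t. Substituting into x ≡ 22 (mod 27) gives 16t ≡ 8 (mod 27), and since 16⁻¹ ≡ 22 (mod 27), t ≡ 14. Hence x ≡ 14 + 16·14 = 238 (mod 432).
From x ≡ 238 (mod 432) write x = 238 + 432t. Substituting into x ≡ 31 (mod 53) gives 432t ≡ 5 (mod 53), and since 8⁻¹ ≡ 20 (mod 53), t ≡ 47. Hence x ≡ 238 + 432·47 = 20542 (mod 22896).

20542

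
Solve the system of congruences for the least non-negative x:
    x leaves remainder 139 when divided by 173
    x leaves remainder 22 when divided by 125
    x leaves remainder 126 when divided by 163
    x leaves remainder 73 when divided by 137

94807772

The moduli are pairwise coprime; N = 173·125·163·137 = 482907875.
N/173 = 2791375; 2791375 ≡ 20 (mod 173); 20·26 ≡ 1, so inverse 26.
N/125 = 3863263; 3863263 ≡ 13 (mod 125); 13·77 ≡ 1, so inverse 77.
N/163 = 2962625; 2962625 ≡ 100 (mod 163); 100·119 ≡ 1, so inverse 119.
N/137 = 3524875; 3524875 ≡ 2 (mod 137); 2·69 ≡ 1, so inverse 69.
x ≡ 139·2791375·26 + 22·3863263·77 + 126·2962625·119 + 73·3524875·69 = 78808791397.
78808791397 mod 482907875 = 94807772.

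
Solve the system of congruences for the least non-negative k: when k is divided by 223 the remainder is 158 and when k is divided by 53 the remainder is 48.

9747

From k ≡ 158 (mod 223) write k = 158 + 223t. Substituting into k ≡ 48 (mod 53) gives 223t ≡ 49 (mod 53), and since 11⁻¹ ≡ 29 (mod 53), t ≡ 43. Hence k ≡ 158 + 223·43 = 9747 (mod 11819).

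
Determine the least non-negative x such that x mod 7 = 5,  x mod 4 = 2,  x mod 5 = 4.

The moduli are pairwise coprime; N = 7·4·5 = 140.
N/7 = 20; 20 ≡ 6 (mod 7); 6·6 ≡ 1, so inverse 6.
N/4 = 35; 35 ≡ 3 (mod 4); 3·3 ≡ 1, so inverse 3.
N/5 = 28; 28 ≡ 3 (mod 5); 3·2 ≡ 1, so inverse 2.
x ≡ 5·20·6 + 2·35·3 + 4·28·2 = 1034.
1034 mod 140 = 54.

54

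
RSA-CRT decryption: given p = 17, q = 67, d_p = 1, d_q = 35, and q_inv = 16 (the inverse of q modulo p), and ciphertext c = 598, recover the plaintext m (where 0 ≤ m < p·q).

360

m₁ = c^(d_p) mod p: c ≡ 3 (mod 17), and 3^1 mod 17 = 3.
m₂ = c^(d_q) mod q: c ≡ 62 (mod 67), and 62^35 mod 67 = 25.
h = q_inv·(m₁ − m₂) mod p = 16·(3 − 25) mod 17 = 5.
m = m₂ + h·q = 25 + 5·67 = 360.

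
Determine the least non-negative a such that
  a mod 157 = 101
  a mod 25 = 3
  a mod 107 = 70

229478

From a ≡ 101 (mod 157) write a = 101 + 157t. Substituting into a ≡ 3 (mod 25) gives 157t ≡ 2 (mod 25), and since 7⁻¹ ≡ 18 (mod 25), t ≡ 11. Hence a ≡ 101 + 157·11 = 1828 (mod 3925).
From a ≡ 1828 (mod 3925) write a = 1828 + 3925t. Substituting into a ≡ 70 (mod 107) gives 3925t ≡ 61 (mod 107), and since 73⁻¹ ≡ 22 (mod 107), t ≡ 58. Hence a ≡ 1828 + 3925·58 = 229478 (mod 419975).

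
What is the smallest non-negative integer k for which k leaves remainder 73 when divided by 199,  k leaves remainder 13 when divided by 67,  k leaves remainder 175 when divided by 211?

From k ≡ 73 (mod 199) write k = 73 + 199t. Substituting into k ≡ 13 (mod 67) gives 199t ≡ 7 (mod 67), and since 65⁻¹ ≡ 33 (mod 67), t ≡ 30. Hence k ≡ 73 + 199·30 = 6043 (mod 13333).
From k ≡ 6043 (mod 13333) write k = 6043 + 13333t. Substituting into k ≡ 175 (mod 211) gives 13333t ≡ 40 (mod 211), and since 40⁻¹ ≡ 153 (mod 211), t ≡ 1. Hence k ≡ 6043 + 13333·1 = 19376 (mod 2813263).

19376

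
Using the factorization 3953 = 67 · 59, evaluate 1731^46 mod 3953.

Mod 67: 1731 ≡ 56; 56^46 ≡ 55 (mod 67).
Mod 59: 1731 ≡ 20; 20^46 ≡ 28 (mod 59).
Combine by CRT: x ≡ 55 (mod 67), x ≡ 28 (mod 59) ⇒ x ≡ 323 (mod 3953).

323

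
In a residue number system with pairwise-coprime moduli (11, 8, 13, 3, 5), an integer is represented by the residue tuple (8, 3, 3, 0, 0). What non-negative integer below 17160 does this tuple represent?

8115

The moduli are pairwise coprime; N = 11·8·13·3·5 = 17160.
N/11 = 1560; 1560 ≡ 9 (mod 11); 9·5 ≡ 1, so inverse 5.
N/8 = 2145; 2145 ≡ 1 (mod 8), inverse 1.
N/13 = 1320; 1320 ≡ 7 (mod 13); 7·2 ≡ 1, so inverse 2.
N/3 = 5720; 5720 ≡ 2 (mod 3); 2·2 ≡ 1, so inverse 2.
N/5 = 3432; 3432 ≡ 2 (mod 5); 2·3 ≡ 1, so inverse 3.
x ≡ 8·1560·5 + 3·2145·1 + 3·1320·2 + 0·5720·2 + 0·3432·3 = 76755.
76755 mod 17160 = 8115.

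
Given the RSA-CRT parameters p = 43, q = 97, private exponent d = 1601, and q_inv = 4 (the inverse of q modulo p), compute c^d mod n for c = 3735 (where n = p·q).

d_p = d mod (p−1) = 1601 mod 42 = 5; d_q = d mod (q−1) = 65.
m₁ = c^(d_p) mod p: c ≡ 37 (mod 43), and 37^5 mod 43 = 7.
m₂ = c^(d_q) mod q: c ≡ 49 (mod 97), and 49^65 mod 97 = 66.
h = q_inv·(m₁ − m₂) mod p = 4·(7 − 66) mod 43 = 22.
m = m₂ + h·q = 66 + 22·97 = 2200.

2200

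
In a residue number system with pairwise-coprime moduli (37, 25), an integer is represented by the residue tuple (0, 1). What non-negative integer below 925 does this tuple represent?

851

From x ≡ 0 (mod 37) write x = 0 + 37t. Substituting into x ≡ 1 (mod 25) gives 37t ≡ 1 (mod 25), and since 12⁻¹ ≡ 23 (mod 25), t ≡ 23. Hence x ≡ 0 + 37·23 = 851 (mod 925).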